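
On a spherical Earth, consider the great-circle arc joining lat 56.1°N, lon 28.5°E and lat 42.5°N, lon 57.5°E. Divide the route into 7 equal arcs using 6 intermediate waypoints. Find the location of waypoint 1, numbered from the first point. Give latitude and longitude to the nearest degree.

Convert each endpoint to a unit vector on the sphere (x = cos φ cos λ, y = cos φ sin λ, z = sin φ).
The central angle between the endpoints is δ = arccos(p₁·p₂) ≈ 0.402 rad (23.0°).
Interpolate at f = 1/7 with slerp weights a = sin((1−f)δ)/sin δ ≈ 0.863, b = sin(fδ)/sin δ ≈ 0.147.
p = a·p₁ + b·p₂ ≈ (0.481, 0.321, 0.816); φ = arcsin(p_z) ≈ 54.66°, λ = atan2(p_y, p_x) ≈ 33.70°.

≈ lat 55°N, lon 34°E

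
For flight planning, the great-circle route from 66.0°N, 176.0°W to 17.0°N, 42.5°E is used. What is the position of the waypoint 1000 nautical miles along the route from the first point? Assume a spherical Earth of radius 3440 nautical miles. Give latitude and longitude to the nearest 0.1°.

The haversine formula gives a central angle δ ≈ 1.608 rad (92.1°) between the endpoints. The total great-circle distance is δ·R ≈ 1.608 × 3440 ≈ 5532 nmi, so the target fraction is f = 1000/5532 ≈ 0.181.
Interpolate at f ≈ 0.181 with slerp weights a = sin((1−f)δ)/sin δ ≈ 0.969, b = sin(fδ)/sin δ ≈ 0.287.
p = a·p₁ + b·p₂ ≈ (-0.191, 0.158, 0.969); φ = arcsin(p_z) ≈ 75.66°, λ = atan2(p_y, p_x) ≈ 140.41°.

≈ 75.7°N, 140.4°E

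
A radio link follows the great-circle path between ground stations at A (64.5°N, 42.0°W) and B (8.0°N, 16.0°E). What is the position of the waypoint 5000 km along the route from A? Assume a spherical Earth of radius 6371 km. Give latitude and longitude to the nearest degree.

Convert each endpoint to a unit vector on the sphere (x = cos φ cos λ, y = cos φ sin λ, z = sin φ).
The central angle between the endpoints is δ = arccos(p₁·p₂) ≈ 1.212 rad (69.4°). The total great-circle distance is δ·R ≈ 1.212 × 6371 ≈ 7719 km, so the target fraction is f = 5000/7719 ≈ 0.648.
Interpolate at f ≈ 0.648 with slerp weights a = sin((1−f)δ)/sin δ ≈ 0.442, b = sin(fδ)/sin δ ≈ 0.755.
p = a·p₁ + b·p₂ ≈ (0.860, 0.079, 0.504); φ = arcsin(p_z) ≈ 30.27°, λ = atan2(p_y, p_x) ≈ 5.23°.

≈ (30°N, 5°E)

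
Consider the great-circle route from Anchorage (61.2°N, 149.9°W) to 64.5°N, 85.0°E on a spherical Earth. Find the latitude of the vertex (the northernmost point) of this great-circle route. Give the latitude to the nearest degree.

The great circle lies in the plane with unit normal n̂ = (p₁ × p₂)/|p₁ × p₂|.
Here n̂_z ≈ -0.229; the vertex latitude is φ_max = arccos|n̂_z| ≈ 76.8°.

≈ 77°N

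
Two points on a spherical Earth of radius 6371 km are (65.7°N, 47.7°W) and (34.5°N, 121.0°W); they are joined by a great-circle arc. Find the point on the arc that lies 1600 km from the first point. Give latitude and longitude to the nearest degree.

≈ (62°N, 80°W)

Convert each endpoint to a unit vector on the sphere (x = cos φ cos λ, y = cos φ sin λ, z = sin φ).
The central angle between the endpoints is δ = arccos(p₁·p₂) ≈ 0.910 rad (52.1°). The total great-circle distance is δ·R ≈ 0.910 × 6371 ≈ 5798 km, so the target fraction is f = 1600/5798 ≈ 0.276.
Interpolate at f ≈ 0.276 with slerp weights a = sin((1−f)δ)/sin δ ≈ 0.775, b = sin(fδ)/sin δ ≈ 0.315.
p = a·p₁ + b·p₂ ≈ (0.081, -0.458, 0.885); φ = arcsin(p_z) ≈ 62.26°, λ = atan2(p_y, p_x) ≈ -79.96°.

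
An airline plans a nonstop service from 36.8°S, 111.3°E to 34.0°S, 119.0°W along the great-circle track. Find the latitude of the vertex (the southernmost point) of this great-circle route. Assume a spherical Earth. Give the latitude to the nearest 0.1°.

The great circle lies in the plane with unit normal n̂ = (p₁ × p₂)/|p₁ × p₂|.
Here n̂_z ≈ +0.513; the vertex latitude is φ_max = arccos|n̂_z| ≈ 59.1°.
Check via Clairaut: cos φ_max = |cos φ₁| · sin C = cos(36.8°)·sin(140.2°) ≈ 0.513, again giving ≈ 59.1°.

≈ 59.1°S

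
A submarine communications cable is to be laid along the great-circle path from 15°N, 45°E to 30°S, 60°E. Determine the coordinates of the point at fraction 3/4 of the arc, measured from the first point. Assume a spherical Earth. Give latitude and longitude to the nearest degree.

≈ 19°S, 56°E

The haversine formula gives a central angle δ ≈ 0.825 rad (47.3°) between the endpoints.
Interpolate at f = 3/4 with slerp weights a = sin((1−f)δ)/sin δ ≈ 0.279, b = sin(fδ)/sin δ ≈ 0.790.
p = a·p₁ + b·p₂ ≈ (0.532, 0.783, -0.323); φ = arcsin(p_z) ≈ -18.82°, λ = atan2(p_y, p_x) ≈ 55.78°.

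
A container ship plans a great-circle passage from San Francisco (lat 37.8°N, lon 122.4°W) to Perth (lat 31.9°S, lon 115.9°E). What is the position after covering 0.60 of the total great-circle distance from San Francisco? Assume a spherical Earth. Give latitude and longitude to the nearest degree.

The haversine formula gives a central angle δ ≈ 2.314 rad (132.6°) between the endpoints.
Interpolate at f = 0.60 with slerp weights a = sin((1−f)δ)/sin δ ≈ 1.085, b = sin(fδ)/sin δ ≈ 1.335.
p = a·p₁ + b·p₂ ≈ (-0.954, 0.296, -0.041); φ = arcsin(p_z) ≈ -2.33°, λ = atan2(p_y, p_x) ≈ 162.77°.

≈ lat 2°S, lon 163°E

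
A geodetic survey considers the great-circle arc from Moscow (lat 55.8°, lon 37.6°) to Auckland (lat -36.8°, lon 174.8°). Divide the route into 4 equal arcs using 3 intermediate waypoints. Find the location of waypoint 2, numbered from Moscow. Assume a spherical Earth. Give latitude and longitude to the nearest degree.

Convert each endpoint to a unit vector on the sphere (x = cos φ cos λ, y = cos φ sin λ, z = sin φ).
The central angle between the endpoints is δ = arccos(p₁·p₂) ≈ 2.542 rad (145.7°).
Interpolate at f = 2/4 with slerp weights a = sin((1−f)δ)/sin δ ≈ 1.694, b = sin(fδ)/sin δ ≈ 1.694.
p = a·p₁ + b·p₂ ≈ (-0.596, 0.704, 0.386); φ = arcsin(p_z) ≈ 22.72°, λ = atan2(p_y, p_x) ≈ 130.28°.

≈ lat 23°, lon 130°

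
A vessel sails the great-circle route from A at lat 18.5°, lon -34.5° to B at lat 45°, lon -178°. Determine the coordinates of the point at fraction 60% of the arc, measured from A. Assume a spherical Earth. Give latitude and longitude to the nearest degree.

From cos δ = sin φ₁ sin φ₂ + cos φ₁ cos φ₂ cos Δλ, the central angle is δ ≈ 1.891 rad (108.3°).
Interpolate at f = 0.60 with slerp weights a = sin((1−f)δ)/sin δ ≈ 0.723, b = sin(fδ)/sin δ ≈ 0.955.
p = a·p₁ + b·p₂ ≈ (-0.110, -0.412, 0.905); φ = arcsin(p_z) ≈ 64.77°, λ = atan2(p_y, p_x) ≈ -104.91°.

≈ lat 65°, lon -105°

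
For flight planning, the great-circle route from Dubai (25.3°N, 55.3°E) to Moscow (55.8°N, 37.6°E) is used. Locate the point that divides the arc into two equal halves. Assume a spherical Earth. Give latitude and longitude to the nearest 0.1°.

Write both endpoints as unit vectors p₁, p₂ with components (cos φ cos λ, cos φ sin λ, sin φ).
The central angle between the endpoints is δ = arccos(p₁·p₂) ≈ 0.578 rad (33.1°).
Interpolate at f = 1/2 with slerp weights a = sin((1−f)δ)/sin δ ≈ 0.522, b = sin(fδ)/sin δ ≈ 0.522.
p = a·p₁ + b·p₂ ≈ (0.501, 0.567, 0.654); φ = arcsin(p_z) ≈ 40.87°, λ = atan2(p_y, p_x) ≈ 48.53°.

≈ 40.9°N, 48.5°E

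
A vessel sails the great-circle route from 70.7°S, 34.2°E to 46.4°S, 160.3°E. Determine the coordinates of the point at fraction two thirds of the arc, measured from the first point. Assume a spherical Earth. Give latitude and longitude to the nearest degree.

≈ 64°S, 147°E

The haversine formula gives a central angle δ ≈ 0.989 rad (56.7°) between the endpoints.
Interpolate at f = 2/3 with slerp weights a = sin((1−f)δ)/sin δ ≈ 0.388, b = sin(fδ)/sin δ ≈ 0.733.
p = a·p₁ + b·p₂ ≈ (-0.370, 0.242, -0.897); φ = arcsin(p_z) ≈ -63.74°, λ = atan2(p_y, p_x) ≈ 146.77°.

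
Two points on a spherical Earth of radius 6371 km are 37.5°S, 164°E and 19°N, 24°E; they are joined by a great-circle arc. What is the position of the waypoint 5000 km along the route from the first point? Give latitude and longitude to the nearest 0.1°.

≈ 36.3°S, 106.9°E

From cos δ = sin φ₁ sin φ₂ + cos φ₁ cos φ₂ cos Δλ, the central angle is δ ≈ 2.454 rad (140.6°). The total great-circle distance is δ·R ≈ 2.454 × 6371 ≈ 15635 km, so the target fraction is f = 5000/15635 ≈ 0.320.
Interpolate at f ≈ 0.320 with slerp weights a = sin((1−f)δ)/sin δ ≈ 1.568, b = sin(fδ)/sin δ ≈ 1.114.
p = a·p₁ + b·p₂ ≈ (-0.234, 0.771, -0.592); φ = arcsin(p_z) ≈ -36.30°, λ = atan2(p_y, p_x) ≈ 106.88°.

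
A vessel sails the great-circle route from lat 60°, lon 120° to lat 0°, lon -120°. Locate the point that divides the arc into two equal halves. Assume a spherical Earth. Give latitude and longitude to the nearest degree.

≈ lat 45°, lon -150°

Write both endpoints as unit vectors p₁, p₂ with components (cos φ cos λ, cos φ sin λ, sin φ).
The central angle between the endpoints is δ = arccos(p₁·p₂) ≈ 1.823 rad (104.5°).
Interpolate at f = 1/2 with slerp weights a = sin((1−f)δ)/sin δ ≈ 0.816, b = sin(fδ)/sin δ ≈ 0.816.
p = a·p₁ + b·p₂ ≈ (-0.612, -0.354, 0.707); φ = arcsin(p_z) ≈ 45.00°, λ = atan2(p_y, p_x) ≈ -150.00°.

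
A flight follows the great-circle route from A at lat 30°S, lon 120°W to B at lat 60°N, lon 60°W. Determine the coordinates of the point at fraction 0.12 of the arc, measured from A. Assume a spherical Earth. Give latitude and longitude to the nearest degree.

The haversine formula gives a central angle δ ≈ 1.789 rad (102.5°) between the endpoints.
Interpolate at f = 0.12 with slerp weights a = sin((1−f)δ)/sin δ ≈ 1.024, b = sin(fδ)/sin δ ≈ 0.218.
p = a·p₁ + b·p₂ ≈ (-0.389, -0.863, -0.323); φ = arcsin(p_z) ≈ -18.85°, λ = atan2(p_y, p_x) ≈ -114.27°.

≈ lat 19°S, lon 114°W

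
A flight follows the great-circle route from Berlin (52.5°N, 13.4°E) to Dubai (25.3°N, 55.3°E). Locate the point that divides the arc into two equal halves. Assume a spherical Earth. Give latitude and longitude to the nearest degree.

From cos δ = sin φ₁ sin φ₂ + cos φ₁ cos φ₂ cos Δλ, the central angle is δ ≈ 0.725 rad (41.5°).
Interpolate at f = 1/2 with slerp weights a = sin((1−f)δ)/sin δ ≈ 0.535, b = sin(fδ)/sin δ ≈ 0.535.
p = a·p₁ + b·p₂ ≈ (0.592, 0.473, 0.653); φ = arcsin(p_z) ≈ 40.75°, λ = atan2(p_y, p_x) ≈ 38.62°.

≈ (41°N, 39°E)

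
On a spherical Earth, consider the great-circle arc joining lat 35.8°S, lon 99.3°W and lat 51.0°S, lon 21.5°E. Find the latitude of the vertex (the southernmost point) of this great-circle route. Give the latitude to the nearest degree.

The great circle lies in the plane with unit normal n̂ = (p₁ × p₂)/|p₁ × p₂|.
Here n̂_z ≈ +0.447; the vertex latitude is φ_max = arccos|n̂_z| ≈ 63.5°.

≈ 63°S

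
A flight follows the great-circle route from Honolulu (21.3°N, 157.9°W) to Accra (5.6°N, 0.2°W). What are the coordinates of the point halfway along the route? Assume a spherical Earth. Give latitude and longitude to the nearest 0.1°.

≈ 50.7°N, 69.6°W

Write both endpoints as unit vectors p₁, p₂ with components (cos φ cos λ, cos φ sin λ, sin φ).
The central angle between the endpoints is δ = arccos(p₁·p₂) ≈ 2.536 rad (145.3°).
Interpolate at f = 1/2 with slerp weights a = sin((1−f)δ)/sin δ ≈ 1.678, b = sin(fδ)/sin δ ≈ 1.678.
p = a·p₁ + b·p₂ ≈ (0.221, -0.594, 0.773); φ = arcsin(p_z) ≈ 50.65°, λ = atan2(p_y, p_x) ≈ -69.55°.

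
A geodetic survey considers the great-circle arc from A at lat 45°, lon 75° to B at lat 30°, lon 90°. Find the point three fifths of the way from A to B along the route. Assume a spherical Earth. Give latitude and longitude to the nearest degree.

≈ lat 36°, lon 85°

From cos δ = sin φ₁ sin φ₂ + cos φ₁ cos φ₂ cos Δλ, the central angle is δ ≈ 0.333 rad (19.1°).
Interpolate at f = 3/5 with slerp weights a = sin((1−f)δ)/sin δ ≈ 0.406, b = sin(fδ)/sin δ ≈ 0.607.
p = a·p₁ + b·p₂ ≈ (0.074, 0.803, 0.591); φ = arcsin(p_z) ≈ 36.22°, λ = atan2(p_y, p_x) ≈ 84.71°.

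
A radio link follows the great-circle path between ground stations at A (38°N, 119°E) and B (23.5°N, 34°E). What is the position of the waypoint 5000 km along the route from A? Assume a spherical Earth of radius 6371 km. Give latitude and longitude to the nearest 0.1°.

≈ (36.2°N, 61.7°E)

Write both endpoints as unit vectors p₁, p₂ with components (cos φ cos λ, cos φ sin λ, sin φ).
The central angle between the endpoints is δ = arccos(p₁·p₂) ≈ 1.257 rad (72.0°). The total great-circle distance is δ·R ≈ 1.257 × 6371 ≈ 8010 km, so the target fraction is f = 5000/8010 ≈ 0.624.
Interpolate at f ≈ 0.624 with slerp weights a = sin((1−f)δ)/sin δ ≈ 0.478, b = sin(fδ)/sin δ ≈ 0.743.
p = a·p₁ + b·p₂ ≈ (0.382, 0.711, 0.591); φ = arcsin(p_z) ≈ 36.21°, λ = atan2(p_y, p_x) ≈ 61.74°.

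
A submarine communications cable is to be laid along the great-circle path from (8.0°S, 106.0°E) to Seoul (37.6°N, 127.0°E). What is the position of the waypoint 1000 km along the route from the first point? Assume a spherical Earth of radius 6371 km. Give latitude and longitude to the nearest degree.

Convert each endpoint to a unit vector on the sphere (x = cos φ cos λ, y = cos φ sin λ, z = sin φ).
The central angle between the endpoints is δ = arccos(p₁·p₂) ≈ 0.866 rad (49.6°). The total great-circle distance is δ·R ≈ 0.866 × 6371 ≈ 5520 km, so the target fraction is f = 1000/5520 ≈ 0.181.
Interpolate at f ≈ 0.181 with slerp weights a = sin((1−f)δ)/sin δ ≈ 0.855, b = sin(fδ)/sin δ ≈ 0.205.
p = a·p₁ + b·p₂ ≈ (-0.331, 0.944, 0.006); φ = arcsin(p_z) ≈ 0.35°, λ = atan2(p_y, p_x) ≈ 109.34°.

≈ (0°N, 109°E)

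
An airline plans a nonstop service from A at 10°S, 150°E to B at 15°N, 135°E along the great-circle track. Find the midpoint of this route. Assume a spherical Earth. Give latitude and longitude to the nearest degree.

Convert each endpoint to a unit vector on the sphere (x = cos φ cos λ, y = cos φ sin λ, z = sin φ).
The central angle between the endpoints is δ = arccos(p₁·p₂) ≈ 0.508 rad (29.1°).
Interpolate at f = 1/2 with slerp weights a = sin((1−f)δ)/sin δ ≈ 0.517, b = sin(fδ)/sin δ ≈ 0.517.
p = a·p₁ + b·p₂ ≈ (-0.793, 0.607, 0.044); φ = arcsin(p_z) ≈ 2.52°, λ = atan2(p_y, p_x) ≈ 142.57°.

≈ 3°N, 143°E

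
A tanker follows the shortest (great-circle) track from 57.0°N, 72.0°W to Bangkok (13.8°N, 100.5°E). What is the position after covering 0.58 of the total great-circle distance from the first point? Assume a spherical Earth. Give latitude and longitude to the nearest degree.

Convert each endpoint to a unit vector on the sphere (x = cos φ cos λ, y = cos φ sin λ, z = sin φ).
The central angle between the endpoints is δ = arccos(p₁·p₂) ≈ 1.901 rad (108.9°).
Interpolate at f = 0.58 with slerp weights a = sin((1−f)δ)/sin δ ≈ 0.757, b = sin(fδ)/sin δ ≈ 0.943.
p = a·p₁ + b·p₂ ≈ (-0.040, 0.509, 0.860); φ = arcsin(p_z) ≈ 59.33°, λ = atan2(p_y, p_x) ≈ 94.44°.

≈ 59°N, 94°E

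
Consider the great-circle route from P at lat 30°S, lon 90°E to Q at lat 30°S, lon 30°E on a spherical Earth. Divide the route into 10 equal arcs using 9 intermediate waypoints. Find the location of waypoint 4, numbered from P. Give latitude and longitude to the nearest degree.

Convert each endpoint to a unit vector on the sphere (x = cos φ cos λ, y = cos φ sin λ, z = sin φ).
The central angle between the endpoints is δ = arccos(p₁·p₂) ≈ 0.896 rad (51.3°).
Interpolate at f = 4/10 with slerp weights a = sin((1−f)δ)/sin δ ≈ 0.656, b = sin(fδ)/sin δ ≈ 0.449.
p = a·p₁ + b·p₂ ≈ (0.337, 0.762, -0.552); φ = arcsin(p_z) ≈ -33.54°, λ = atan2(p_y, p_x) ≈ 66.16°.

≈ lat 34°S, lon 66°E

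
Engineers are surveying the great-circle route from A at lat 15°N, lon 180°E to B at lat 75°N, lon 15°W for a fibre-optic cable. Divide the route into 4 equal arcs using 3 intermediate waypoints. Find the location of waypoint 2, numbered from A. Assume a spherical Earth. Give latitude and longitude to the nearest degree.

≈ lat 60°N, lon 175°W

Convert each endpoint to a unit vector on the sphere (x = cos φ cos λ, y = cos φ sin λ, z = sin φ).
The central angle between the endpoints is δ = arccos(p₁·p₂) ≈ 1.562 rad (89.5°).
Interpolate at f = 2/4 with slerp weights a = sin((1−f)δ)/sin δ ≈ 0.704, b = sin(fδ)/sin δ ≈ 0.704.
p = a·p₁ + b·p₂ ≈ (-0.504, -0.047, 0.862); φ = arcsin(p_z) ≈ 59.58°, λ = atan2(p_y, p_x) ≈ -174.65°.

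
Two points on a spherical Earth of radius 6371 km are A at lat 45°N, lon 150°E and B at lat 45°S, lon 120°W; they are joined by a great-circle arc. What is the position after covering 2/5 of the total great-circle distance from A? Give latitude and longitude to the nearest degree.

From cos δ = sin φ₁ sin φ₂ + cos φ₁ cos φ₂ cos Δλ, the central angle is δ ≈ 2.094 rad (120.0°).
Interpolate at f = 2/5 with slerp weights a = sin((1−f)δ)/sin δ ≈ 1.098, b = sin(fδ)/sin δ ≈ 0.858.
p = a·p₁ + b·p₂ ≈ (-0.976, -0.137, 0.170); φ = arcsin(p_z) ≈ 9.77°, λ = atan2(p_y, p_x) ≈ -172.00°.

≈ lat 10°N, lon 172°W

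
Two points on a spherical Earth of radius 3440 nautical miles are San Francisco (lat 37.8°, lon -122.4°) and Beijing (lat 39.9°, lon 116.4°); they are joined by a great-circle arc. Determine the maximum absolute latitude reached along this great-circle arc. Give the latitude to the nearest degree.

The great circle lies in the plane with unit normal n̂ = (p₁ × p₂)/|p₁ × p₂|.
Here n̂_z ≈ -0.520; the vertex latitude is φ_max = arccos|n̂_z| ≈ 58.7°.
Check via Clairaut: cos φ_max = |cos φ₁| · sin C = cos(37.8°)·sin(41.2°) ≈ 0.520, again giving ≈ 58.7°.

≈ 59°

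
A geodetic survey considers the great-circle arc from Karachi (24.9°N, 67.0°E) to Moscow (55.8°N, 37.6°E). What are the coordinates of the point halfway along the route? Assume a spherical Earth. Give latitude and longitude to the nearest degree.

From cos δ = sin φ₁ sin φ₂ + cos φ₁ cos φ₂ cos Δλ, the central angle is δ ≈ 0.656 rad (37.6°).
Interpolate at f = 1/2 with slerp weights a = sin((1−f)δ)/sin δ ≈ 0.528, b = sin(fδ)/sin δ ≈ 0.528.
p = a·p₁ + b·p₂ ≈ (0.422, 0.622, 0.659); φ = arcsin(p_z) ≈ 41.24°, λ = atan2(p_y, p_x) ≈ 55.82°.

≈ (41°N, 56°E)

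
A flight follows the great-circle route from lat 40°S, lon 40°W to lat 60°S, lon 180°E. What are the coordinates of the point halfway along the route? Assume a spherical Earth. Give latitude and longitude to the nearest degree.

Write both endpoints as unit vectors p₁, p₂ with components (cos φ cos λ, cos φ sin λ, sin φ).
The central angle between the endpoints is δ = arccos(p₁·p₂) ≈ 1.304 rad (74.7°).
Interpolate at f = 1/2 with slerp weights a = sin((1−f)δ)/sin δ ≈ 0.629, b = sin(fδ)/sin δ ≈ 0.629.
p = a·p₁ + b·p₂ ≈ (0.055, -0.310, -0.949); φ = arcsin(p_z) ≈ -71.67°, λ = atan2(p_y, p_x) ≈ -80.00°.

≈ lat 72°S, lon 80°W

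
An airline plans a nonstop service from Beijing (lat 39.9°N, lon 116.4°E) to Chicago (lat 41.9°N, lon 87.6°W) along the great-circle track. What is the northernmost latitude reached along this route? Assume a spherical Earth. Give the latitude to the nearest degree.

≈ 77°N

The great circle lies in the plane with unit normal n̂ = (p₁ × p₂)/|p₁ × p₂|.
Here n̂_z ≈ +0.233; the vertex latitude is φ_max = arccos|n̂_z| ≈ 76.5°.
Check via Clairaut: cos φ_max = |cos φ₁| · sin C = cos(39.9°)·sin(17.7°) ≈ 0.233, again giving ≈ 76.5°.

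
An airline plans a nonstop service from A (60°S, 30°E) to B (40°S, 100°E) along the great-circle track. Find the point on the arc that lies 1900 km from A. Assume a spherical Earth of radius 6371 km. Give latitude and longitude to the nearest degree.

≈ (58°S, 63°E)

Write both endpoints as unit vectors p₁, p₂ with components (cos φ cos λ, cos φ sin λ, sin φ).
The central angle between the endpoints is δ = arccos(p₁·p₂) ≈ 0.813 rad (46.6°). The total great-circle distance is δ·R ≈ 0.813 × 6371 ≈ 5177 km, so the target fraction is f = 1900/5177 ≈ 0.367.
Interpolate at f ≈ 0.367 with slerp weights a = sin((1−f)δ)/sin δ ≈ 0.678, b = sin(fδ)/sin δ ≈ 0.405.
p = a·p₁ + b·p₂ ≈ (0.240, 0.475, -0.847); φ = arcsin(p_z) ≈ -57.88°, λ = atan2(p_y, p_x) ≈ 63.22°.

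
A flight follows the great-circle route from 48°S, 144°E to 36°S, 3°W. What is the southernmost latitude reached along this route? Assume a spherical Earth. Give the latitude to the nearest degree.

≈ 73°S

The great circle lies in the plane with unit normal n̂ = (p₁ × p₂)/|p₁ × p₂|.
Here n̂_z ≈ -0.295; the vertex latitude is φ_max = arccos|n̂_z| ≈ 72.8°.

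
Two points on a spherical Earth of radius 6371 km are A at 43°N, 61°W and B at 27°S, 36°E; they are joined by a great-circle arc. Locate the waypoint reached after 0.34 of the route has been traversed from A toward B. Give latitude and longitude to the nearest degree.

≈ 24°N, 20°W

Convert each endpoint to a unit vector on the sphere (x = cos φ cos λ, y = cos φ sin λ, z = sin φ).
The central angle between the endpoints is δ = arccos(p₁·p₂) ≈ 1.970 rad (112.9°).
Interpolate at f = 0.34 with slerp weights a = sin((1−f)δ)/sin δ ≈ 1.046, b = sin(fδ)/sin δ ≈ 0.674.
p = a·p₁ + b·p₂ ≈ (0.857, -0.316, 0.407); φ = arcsin(p_z) ≈ 24.04°, λ = atan2(p_y, p_x) ≈ -20.25°.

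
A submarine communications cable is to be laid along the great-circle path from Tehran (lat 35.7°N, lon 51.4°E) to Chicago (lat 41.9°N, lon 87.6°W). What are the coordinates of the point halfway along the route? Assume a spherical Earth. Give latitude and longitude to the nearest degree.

From cos δ = sin φ₁ sin φ₂ + cos φ₁ cos φ₂ cos Δλ, the central angle is δ ≈ 1.637 rad (93.8°).
Interpolate at f = 1/2 with slerp weights a = sin((1−f)δ)/sin δ ≈ 0.732, b = sin(fδ)/sin δ ≈ 0.732.
p = a·p₁ + b·p₂ ≈ (0.394, -0.080, 0.916); φ = arcsin(p_z) ≈ 66.32°, λ = atan2(p_y, p_x) ≈ -11.46°.

≈ lat 66°N, lon 11°W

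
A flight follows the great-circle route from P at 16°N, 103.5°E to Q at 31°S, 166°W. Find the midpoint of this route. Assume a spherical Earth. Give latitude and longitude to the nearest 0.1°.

≈ 10.6°S, 145.4°E

The haversine formula gives a central angle δ ≈ 1.721 rad (98.6°) between the endpoints.
Interpolate at f = 1/2 with slerp weights a = sin((1−f)δ)/sin δ ≈ 0.767, b = sin(fδ)/sin δ ≈ 0.767.
p = a·p₁ + b·p₂ ≈ (-0.810, 0.558, -0.184); φ = arcsin(p_z) ≈ -10.57°, λ = atan2(p_y, p_x) ≈ 145.45°.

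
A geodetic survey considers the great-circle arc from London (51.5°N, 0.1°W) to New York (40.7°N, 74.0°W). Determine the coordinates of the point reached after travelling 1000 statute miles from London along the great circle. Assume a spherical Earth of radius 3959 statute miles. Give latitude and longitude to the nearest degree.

Convert each endpoint to a unit vector on the sphere (x = cos φ cos λ, y = cos φ sin λ, z = sin φ).
The central angle between the endpoints is δ = arccos(p₁·p₂) ≈ 0.875 rad (50.1°). The total great-circle distance is δ·R ≈ 0.875 × 3959 ≈ 3463 mi, so the target fraction is f = 1000/3463 ≈ 0.289.
Interpolate at f ≈ 0.289 with slerp weights a = sin((1−f)δ)/sin δ ≈ 0.759, b = sin(fδ)/sin δ ≈ 0.326.
p = a·p₁ + b·p₂ ≈ (0.541, -0.238, 0.807); φ = arcsin(p_z) ≈ 53.78°, λ = atan2(p_y, p_x) ≈ -23.77°.

≈ 54°N, 24°W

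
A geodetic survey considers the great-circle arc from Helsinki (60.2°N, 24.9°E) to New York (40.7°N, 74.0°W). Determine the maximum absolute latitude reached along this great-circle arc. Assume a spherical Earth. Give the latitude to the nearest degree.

≈ 64°N

The great circle lies in the plane with unit normal n̂ = (p₁ × p₂)/|p₁ × p₂|.
Here n̂_z ≈ -0.432; the vertex latitude is φ_max = arccos|n̂_z| ≈ 64.4°.
Check via Clairaut: cos φ_max = |cos φ₁| · sin C = cos(60.2°)·sin(60.4°) ≈ 0.432, again giving ≈ 64.4°.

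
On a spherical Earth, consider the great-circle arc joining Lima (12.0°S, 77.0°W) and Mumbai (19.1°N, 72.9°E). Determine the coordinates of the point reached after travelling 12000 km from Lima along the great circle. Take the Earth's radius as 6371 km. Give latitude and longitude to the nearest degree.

From cos δ = sin φ₁ sin φ₂ + cos φ₁ cos φ₂ cos Δλ, the central angle is δ ≈ 2.621 rad (150.2°). The total great-circle distance is δ·R ≈ 2.621 × 6371 ≈ 16701 km, so the target fraction is f = 12000/16701 ≈ 0.719.
Interpolate at f ≈ 0.719 with slerp weights a = sin((1−f)δ)/sin δ ≈ 1.353, b = sin(fδ)/sin δ ≈ 1.914.
p = a·p₁ + b·p₂ ≈ (0.830, 0.439, 0.345); φ = arcsin(p_z) ≈ 20.18°, λ = atan2(p_y, p_x) ≈ 27.89°.

≈ 20°N, 28°E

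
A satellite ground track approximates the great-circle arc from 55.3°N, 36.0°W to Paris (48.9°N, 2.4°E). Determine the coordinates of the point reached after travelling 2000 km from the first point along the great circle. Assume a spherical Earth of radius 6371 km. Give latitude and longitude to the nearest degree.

≈ 52°N, 6°W

Write both endpoints as unit vectors p₁, p₂ with components (cos φ cos λ, cos φ sin λ, sin φ).
The central angle between the endpoints is δ = arccos(p₁·p₂) ≈ 0.421 rad (24.1°). The total great-circle distance is δ·R ≈ 0.421 × 6371 ≈ 2680 km, so the target fraction is f = 2000/2680 ≈ 0.746.
Interpolate at f ≈ 0.746 with slerp weights a = sin((1−f)δ)/sin δ ≈ 0.261, b = sin(fδ)/sin δ ≈ 0.756.
p = a·p₁ + b·p₂ ≈ (0.617, -0.066, 0.784); φ = arcsin(p_z) ≈ 51.66°, λ = atan2(p_y, p_x) ≈ -6.15°.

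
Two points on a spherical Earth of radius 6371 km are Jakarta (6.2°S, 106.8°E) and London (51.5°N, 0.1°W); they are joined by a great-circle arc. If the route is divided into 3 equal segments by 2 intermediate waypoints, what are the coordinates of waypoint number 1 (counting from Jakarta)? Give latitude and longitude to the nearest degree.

Convert each endpoint to a unit vector on the sphere (x = cos φ cos λ, y = cos φ sin λ, z = sin φ).
The central angle between the endpoints is δ = arccos(p₁·p₂) ≈ 1.838 rad (105.3°).
Interpolate at f = 1/3 with slerp weights a = sin((1−f)δ)/sin δ ≈ 0.976, b = sin(fδ)/sin δ ≈ 0.596.
p = a·p₁ + b·p₂ ≈ (0.091, 0.928, 0.361); φ = arcsin(p_z) ≈ 21.18°, λ = atan2(p_y, p_x) ≈ 84.41°.

≈ 21°N, 84°E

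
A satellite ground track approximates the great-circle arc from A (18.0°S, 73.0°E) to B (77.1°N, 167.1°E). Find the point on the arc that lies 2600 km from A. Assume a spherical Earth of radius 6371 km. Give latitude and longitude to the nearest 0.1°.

Write both endpoints as unit vectors p₁, p₂ with components (cos φ cos λ, cos φ sin λ, sin φ).
The central angle between the endpoints is δ = arccos(p₁·p₂) ≈ 1.893 rad (108.4°). The total great-circle distance is δ·R ≈ 1.893 × 6371 ≈ 12059 km, so the target fraction is f = 2600/12059 ≈ 0.216.
Interpolate at f ≈ 0.216 with slerp weights a = sin((1−f)δ)/sin δ ≈ 1.050, b = sin(fδ)/sin δ ≈ 0.418.
p = a·p₁ + b·p₂ ≈ (0.201, 0.976, 0.083); φ = arcsin(p_z) ≈ 4.78°, λ = atan2(p_y, p_x) ≈ 78.36°.

≈ (4.8°N, 78.4°E)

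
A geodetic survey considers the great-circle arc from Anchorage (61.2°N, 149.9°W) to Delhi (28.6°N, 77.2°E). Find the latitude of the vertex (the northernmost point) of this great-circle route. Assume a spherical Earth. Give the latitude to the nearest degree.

≈ 72°N

The great circle lies in the plane with unit normal n̂ = (p₁ × p₂)/|p₁ × p₂|.
Here n̂_z ≈ -0.313; the vertex latitude is φ_max = arccos|n̂_z| ≈ 71.8°.
Check via Clairaut: cos φ_max = |cos φ₁| · sin C = cos(61.2°)·sin(40.5°) ≈ 0.313, again giving ≈ 71.8°.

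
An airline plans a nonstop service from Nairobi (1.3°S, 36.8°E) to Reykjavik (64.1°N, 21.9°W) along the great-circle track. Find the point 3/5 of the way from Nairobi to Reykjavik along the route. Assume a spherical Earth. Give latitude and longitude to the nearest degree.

From cos δ = sin φ₁ sin φ₂ + cos φ₁ cos φ₂ cos Δλ, the central angle is δ ≈ 1.363 rad (78.1°).
Interpolate at f = 3/5 with slerp weights a = sin((1−f)δ)/sin δ ≈ 0.530, b = sin(fδ)/sin δ ≈ 0.746.
p = a·p₁ + b·p₂ ≈ (0.726, 0.196, 0.659); φ = arcsin(p_z) ≈ 41.20°, λ = atan2(p_y, p_x) ≈ 15.09°.

≈ (41°N, 15°E)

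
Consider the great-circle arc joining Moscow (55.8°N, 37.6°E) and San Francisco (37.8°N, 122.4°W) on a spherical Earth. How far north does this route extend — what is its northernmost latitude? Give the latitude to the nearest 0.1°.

≈ 81.2°N

The great circle lies in the plane with unit normal n̂ = (p₁ × p₂)/|p₁ × p₂|.
Here n̂_z ≈ -0.153; the vertex latitude is φ_max = arccos|n̂_z| ≈ 81.2°.
Check via Clairaut: cos φ_max = |cos φ₁| · sin C = cos(55.8°)·sin(15.7°) ≈ 0.153, again giving ≈ 81.2°.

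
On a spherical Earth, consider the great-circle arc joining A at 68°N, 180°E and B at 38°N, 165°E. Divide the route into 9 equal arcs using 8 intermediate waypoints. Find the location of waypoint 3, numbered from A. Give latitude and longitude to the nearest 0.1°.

≈ 58.2°N, 172.2°E

Write both endpoints as unit vectors p₁, p₂ with components (cos φ cos λ, cos φ sin λ, sin φ).
The central angle between the endpoints is δ = arccos(p₁·p₂) ≈ 0.543 rad (31.1°).
Interpolate at f = 3/9 with slerp weights a = sin((1−f)δ)/sin δ ≈ 0.685, b = sin(fδ)/sin δ ≈ 0.348.
p = a·p₁ + b·p₂ ≈ (-0.522, 0.071, 0.850); φ = arcsin(p_z) ≈ 58.21°, λ = atan2(p_y, p_x) ≈ 172.25°.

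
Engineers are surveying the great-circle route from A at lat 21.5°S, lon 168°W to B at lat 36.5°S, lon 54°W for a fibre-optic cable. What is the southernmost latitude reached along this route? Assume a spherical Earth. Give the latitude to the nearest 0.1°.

≈ 46.7°S

The great circle lies in the plane with unit normal n̂ = (p₁ × p₂)/|p₁ × p₂|.
Here n̂_z ≈ +0.686; the vertex latitude is φ_max = arccos|n̂_z| ≈ 46.7°.
Check via Clairaut: cos φ_max = |cos φ₁| · sin C = cos(21.5°)·sin(132.5°) ≈ 0.686, again giving ≈ 46.7°.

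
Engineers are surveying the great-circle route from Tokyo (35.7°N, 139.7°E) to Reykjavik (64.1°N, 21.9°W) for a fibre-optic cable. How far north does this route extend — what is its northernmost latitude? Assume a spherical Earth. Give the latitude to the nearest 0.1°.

≈ 83.5°N

The great circle lies in the plane with unit normal n̂ = (p₁ × p₂)/|p₁ × p₂|.
Here n̂_z ≈ -0.114; the vertex latitude is φ_max = arccos|n̂_z| ≈ 83.5°.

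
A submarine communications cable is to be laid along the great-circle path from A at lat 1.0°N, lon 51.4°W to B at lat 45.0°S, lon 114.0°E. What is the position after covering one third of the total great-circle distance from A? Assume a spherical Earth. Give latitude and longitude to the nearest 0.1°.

From cos δ = sin φ₁ sin φ₂ + cos φ₁ cos φ₂ cos Δλ, the central angle is δ ≈ 2.341 rad (134.1°).
Interpolate at f = 1/3 with slerp weights a = sin((1−f)δ)/sin δ ≈ 1.394, b = sin(fδ)/sin δ ≈ 0.981.
p = a·p₁ + b·p₂ ≈ (0.587, -0.456, -0.669); φ = arcsin(p_z) ≈ -41.99°, λ = atan2(p_y, p_x) ≈ -37.80°.

≈ lat 42.0°S, lon 37.8°W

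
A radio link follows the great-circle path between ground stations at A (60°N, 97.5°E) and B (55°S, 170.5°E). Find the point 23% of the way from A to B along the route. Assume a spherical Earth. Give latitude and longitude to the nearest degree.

Convert each endpoint to a unit vector on the sphere (x = cos φ cos λ, y = cos φ sin λ, z = sin φ).
The central angle between the endpoints is δ = arccos(p₁·p₂) ≈ 2.247 rad (128.7°).
Interpolate at f = 0.23 with slerp weights a = sin((1−f)δ)/sin δ ≈ 1.266, b = sin(fδ)/sin δ ≈ 0.633.
p = a·p₁ + b·p₂ ≈ (-0.441, 0.687, 0.577); φ = arcsin(p_z) ≈ 35.26°, λ = atan2(p_y, p_x) ≈ 122.67°.

≈ (35°N, 123°E)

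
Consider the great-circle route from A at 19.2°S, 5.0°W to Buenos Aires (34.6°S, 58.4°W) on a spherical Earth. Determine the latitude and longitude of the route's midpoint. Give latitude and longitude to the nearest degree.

≈ 30°S, 30°W

Convert each endpoint to a unit vector on the sphere (x = cos φ cos λ, y = cos φ sin λ, z = sin φ).
The central angle between the endpoints is δ = arccos(p₁·p₂) ≈ 0.863 rad (49.4°).
Interpolate at f = 1/2 with slerp weights a = sin((1−f)δ)/sin δ ≈ 0.550, b = sin(fδ)/sin δ ≈ 0.550.
p = a·p₁ + b·p₂ ≈ (0.755, -0.431, -0.494); φ = arcsin(p_z) ≈ -29.58°, λ = atan2(p_y, p_x) ≈ -29.72°.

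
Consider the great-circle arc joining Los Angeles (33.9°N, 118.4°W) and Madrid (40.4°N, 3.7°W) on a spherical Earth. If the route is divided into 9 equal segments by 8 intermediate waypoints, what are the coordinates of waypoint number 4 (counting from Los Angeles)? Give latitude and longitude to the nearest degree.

≈ 54°N, 73°W

The haversine formula gives a central angle δ ≈ 1.473 rad (84.4°) between the endpoints.
Interpolate at f = 4/9 with slerp weights a = sin((1−f)δ)/sin δ ≈ 0.734, b = sin(fδ)/sin δ ≈ 0.612.
p = a·p₁ + b·p₂ ≈ (0.175, -0.566, 0.806); φ = arcsin(p_z) ≈ 53.68°, λ = atan2(p_y, p_x) ≈ -72.77°.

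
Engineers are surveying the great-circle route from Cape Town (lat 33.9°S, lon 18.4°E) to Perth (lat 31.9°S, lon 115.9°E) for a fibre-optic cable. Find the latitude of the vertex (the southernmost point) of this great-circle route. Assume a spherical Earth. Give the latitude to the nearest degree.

≈ 44°S

The great circle lies in the plane with unit normal n̂ = (p₁ × p₂)/|p₁ × p₂|.
Here n̂_z ≈ +0.713; the vertex latitude is φ_max = arccos|n̂_z| ≈ 44.5°.
Check via Clairaut: cos φ_max = |cos φ₁| · sin C = cos(33.9°)·sin(120.7°) ≈ 0.713, again giving ≈ 44.5°.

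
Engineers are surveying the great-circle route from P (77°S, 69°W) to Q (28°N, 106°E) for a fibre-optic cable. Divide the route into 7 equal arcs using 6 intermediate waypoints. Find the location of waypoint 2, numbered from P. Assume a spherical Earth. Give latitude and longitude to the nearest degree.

≈ (65°S, 102°E)

Write both endpoints as unit vectors p₁, p₂ with components (cos φ cos λ, cos φ sin λ, sin φ).
The central angle between the endpoints is δ = arccos(p₁·p₂) ≈ 2.285 rad (130.9°).
Interpolate at f = 2/7 with slerp weights a = sin((1−f)δ)/sin δ ≈ 1.321, b = sin(fδ)/sin δ ≈ 0.804.
p = a·p₁ + b·p₂ ≈ (-0.089, 0.405, -0.910); φ = arcsin(p_z) ≈ -65.49°, λ = atan2(p_y, p_x) ≈ 102.42°.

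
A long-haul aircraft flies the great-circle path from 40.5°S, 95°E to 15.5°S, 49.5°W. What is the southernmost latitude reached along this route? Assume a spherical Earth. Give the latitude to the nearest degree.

The great circle lies in the plane with unit normal n̂ = (p₁ × p₂)/|p₁ × p₂|.
Here n̂_z ≈ -0.470; the vertex latitude is φ_max = arccos|n̂_z| ≈ 62.0°.
Check via Clairaut: cos φ_max = |cos φ₁| · sin C = cos(40.5°)·sin(141.9°) ≈ 0.470, again giving ≈ 62.0°.

≈ 62°S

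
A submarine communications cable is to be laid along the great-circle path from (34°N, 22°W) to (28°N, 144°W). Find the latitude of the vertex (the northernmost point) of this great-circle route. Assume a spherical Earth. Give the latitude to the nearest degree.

≈ 51°N

The great circle lies in the plane with unit normal n̂ = (p₁ × p₂)/|p₁ × p₂|.
Here n̂_z ≈ -0.626; the vertex latitude is φ_max = arccos|n̂_z| ≈ 51.3°.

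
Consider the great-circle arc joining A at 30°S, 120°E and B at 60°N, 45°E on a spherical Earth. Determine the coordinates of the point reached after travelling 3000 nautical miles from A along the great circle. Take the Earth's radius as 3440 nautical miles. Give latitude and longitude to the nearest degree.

≈ 14°N, 96°E

Write both endpoints as unit vectors p₁, p₂ with components (cos φ cos λ, cos φ sin λ, sin φ).
The central angle between the endpoints is δ = arccos(p₁·p₂) ≈ 1.898 rad (108.7°). The total great-circle distance is δ·R ≈ 1.898 × 3440 ≈ 6527 nmi, so the target fraction is f = 3000/6527 ≈ 0.460.
Interpolate at f ≈ 0.460 with slerp weights a = sin((1−f)δ)/sin δ ≈ 0.903, b = sin(fδ)/sin δ ≈ 0.808.
p = a·p₁ + b·p₂ ≈ (-0.105, 0.963, 0.249); φ = arcsin(p_z) ≈ 14.41°, λ = atan2(p_y, p_x) ≈ 96.23°.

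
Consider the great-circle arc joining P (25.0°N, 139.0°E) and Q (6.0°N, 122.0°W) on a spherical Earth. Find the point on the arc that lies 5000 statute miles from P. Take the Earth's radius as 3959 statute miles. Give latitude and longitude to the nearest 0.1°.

Convert each endpoint to a unit vector on the sphere (x = cos φ cos λ, y = cos φ sin λ, z = sin φ).
The central angle between the endpoints is δ = arccos(p₁·p₂) ≈ 1.668 rad (95.6°). The total great-circle distance is δ·R ≈ 1.668 × 3959 ≈ 6603 mi, so the target fraction is f = 5000/6603 ≈ 0.757.
Interpolate at f ≈ 0.757 with slerp weights a = sin((1−f)δ)/sin δ ≈ 0.396, b = sin(fδ)/sin δ ≈ 0.957.
p = a·p₁ + b·p₂ ≈ (-0.775, -0.572, 0.267); φ = arcsin(p_z) ≈ 15.51°, λ = atan2(p_y, p_x) ≈ -143.57°.

≈ (15.5°N, 143.6°W)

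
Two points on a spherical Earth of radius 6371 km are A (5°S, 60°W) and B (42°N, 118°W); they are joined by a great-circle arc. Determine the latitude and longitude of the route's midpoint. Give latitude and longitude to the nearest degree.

≈ (21°N, 84°W)

Convert each endpoint to a unit vector on the sphere (x = cos φ cos λ, y = cos φ sin λ, z = sin φ).
The central angle between the endpoints is δ = arccos(p₁·p₂) ≈ 1.230 rad (70.5°).
Interpolate at f = 1/2 with slerp weights a = sin((1−f)δ)/sin δ ≈ 0.612, b = sin(fδ)/sin δ ≈ 0.612.
p = a·p₁ + b·p₂ ≈ (0.091, -0.930, 0.356); φ = arcsin(p_z) ≈ 20.87°, λ = atan2(p_y, p_x) ≈ -84.39°.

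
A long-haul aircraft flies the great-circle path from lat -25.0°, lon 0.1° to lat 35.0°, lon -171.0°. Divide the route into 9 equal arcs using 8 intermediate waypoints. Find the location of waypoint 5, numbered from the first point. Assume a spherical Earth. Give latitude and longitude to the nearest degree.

≈ lat 49°, lon -63°

From cos δ = sin φ₁ sin φ₂ + cos φ₁ cos φ₂ cos Δλ, the central angle is δ ≈ 2.921 rad (167.4°).
Interpolate at f = 5/9 with slerp weights a = sin((1−f)δ)/sin δ ≈ 4.411, b = sin(fδ)/sin δ ≈ 4.573.
p = a·p₁ + b·p₂ ≈ (0.297, -0.579, 0.759); φ = arcsin(p_z) ≈ 49.39°, λ = atan2(p_y, p_x) ≈ -62.82°.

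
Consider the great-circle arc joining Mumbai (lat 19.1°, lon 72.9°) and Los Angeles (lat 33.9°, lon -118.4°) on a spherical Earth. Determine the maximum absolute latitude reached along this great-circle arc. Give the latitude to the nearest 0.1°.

The great circle lies in the plane with unit normal n̂ = (p₁ × p₂)/|p₁ × p₂|.
Here n̂_z ≈ +0.190; the vertex latitude is φ_max = arccos|n̂_z| ≈ 79.1°.
Check via Clairaut: cos φ_max = |cos φ₁| · sin C = cos(19.1°)·sin(11.6°) ≈ 0.190, again giving ≈ 79.1°.

≈ 79.1°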